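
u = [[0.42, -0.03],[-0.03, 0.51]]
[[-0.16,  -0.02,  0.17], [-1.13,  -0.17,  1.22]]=u@[[-0.54, -0.08, 0.59], [-2.24, -0.34, 2.43]]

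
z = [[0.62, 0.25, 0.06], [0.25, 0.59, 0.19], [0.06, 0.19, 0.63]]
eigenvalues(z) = [0.95, 0.57, 0.32]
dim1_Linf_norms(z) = [0.62, 0.59, 0.63]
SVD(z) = [[-0.58, 0.60, 0.55], [-0.65, 0.07, -0.75], [-0.49, -0.8, 0.35]] @ diag([0.9537030314084658, 0.5686263102552395, 0.31767065833629454]) @ [[-0.58,-0.65,-0.49], [0.6,0.07,-0.8], [0.55,-0.75,0.35]]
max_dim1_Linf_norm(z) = 0.63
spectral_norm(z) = 0.95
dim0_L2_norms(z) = [0.67, 0.67, 0.66]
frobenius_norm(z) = 1.15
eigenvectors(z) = [[-0.58, -0.6, 0.55], [-0.65, -0.07, -0.75], [-0.49, 0.8, 0.35]]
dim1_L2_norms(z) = [0.67, 0.67, 0.66]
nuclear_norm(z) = 1.84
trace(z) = 1.84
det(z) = 0.17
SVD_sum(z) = [[0.32, 0.36, 0.27], [0.36, 0.41, 0.31], [0.27, 0.31, 0.23]] + [[0.20, 0.02, -0.27],[0.02, 0.0, -0.03],[-0.27, -0.03, 0.36]] + [[0.10, -0.13, 0.06], [-0.13, 0.18, -0.08], [0.06, -0.08, 0.04]]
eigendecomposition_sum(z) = [[0.32, 0.36, 0.27],[0.36, 0.41, 0.31],[0.27, 0.31, 0.23]] + [[0.2, 0.02, -0.27], [0.02, 0.00, -0.03], [-0.27, -0.03, 0.36]] + [[0.1, -0.13, 0.06], [-0.13, 0.18, -0.08], [0.06, -0.08, 0.04]]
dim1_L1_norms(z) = [0.93, 1.03, 0.88]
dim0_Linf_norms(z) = [0.62, 0.59, 0.63]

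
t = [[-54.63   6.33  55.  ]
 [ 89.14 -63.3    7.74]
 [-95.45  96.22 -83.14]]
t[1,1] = -63.3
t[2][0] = -95.45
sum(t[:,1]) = 39.25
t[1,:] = [89.14, -63.3, 7.74]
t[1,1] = -63.3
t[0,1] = 6.33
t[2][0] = -95.45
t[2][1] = 96.22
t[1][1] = -63.3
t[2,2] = -83.14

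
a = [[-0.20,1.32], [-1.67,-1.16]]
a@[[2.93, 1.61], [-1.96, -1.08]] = [[-3.17, -1.75], [-2.62, -1.44]]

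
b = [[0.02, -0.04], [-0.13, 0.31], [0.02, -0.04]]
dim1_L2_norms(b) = [0.04, 0.34, 0.04]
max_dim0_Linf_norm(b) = 0.31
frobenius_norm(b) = 0.34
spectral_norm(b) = 0.34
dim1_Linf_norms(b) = [0.04, 0.31, 0.04]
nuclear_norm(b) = 0.35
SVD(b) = [[-0.13, -0.69], [0.98, -0.18], [-0.13, -0.69]] @ diag([0.34202763555697335, 0.004134793260404563]) @ [[-0.39, 0.92], [-0.92, -0.39]]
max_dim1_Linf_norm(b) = 0.31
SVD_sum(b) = [[0.02, -0.04], [-0.13, 0.31], [0.02, -0.04]] + [[0.0, 0.00], [0.0, 0.00], [0.00, 0.00]]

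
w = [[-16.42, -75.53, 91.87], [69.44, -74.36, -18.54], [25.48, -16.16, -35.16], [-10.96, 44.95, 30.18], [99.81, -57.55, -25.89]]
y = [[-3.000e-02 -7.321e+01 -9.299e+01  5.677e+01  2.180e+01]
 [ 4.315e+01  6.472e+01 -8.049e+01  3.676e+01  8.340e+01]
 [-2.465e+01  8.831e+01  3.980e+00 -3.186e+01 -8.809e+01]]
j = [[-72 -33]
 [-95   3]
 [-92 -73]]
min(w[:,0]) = -16.42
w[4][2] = -25.89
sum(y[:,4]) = 17.11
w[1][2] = -18.54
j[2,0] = -92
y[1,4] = 83.4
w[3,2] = 30.18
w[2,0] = 25.48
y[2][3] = -31.86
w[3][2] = 30.18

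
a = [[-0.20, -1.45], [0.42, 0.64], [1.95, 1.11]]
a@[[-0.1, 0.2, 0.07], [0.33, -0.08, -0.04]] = [[-0.46,0.08,0.04], [0.17,0.03,0.0], [0.17,0.30,0.09]]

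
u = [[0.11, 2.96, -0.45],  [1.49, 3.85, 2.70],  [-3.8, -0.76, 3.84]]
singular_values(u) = [5.54, 5.42, 1.71]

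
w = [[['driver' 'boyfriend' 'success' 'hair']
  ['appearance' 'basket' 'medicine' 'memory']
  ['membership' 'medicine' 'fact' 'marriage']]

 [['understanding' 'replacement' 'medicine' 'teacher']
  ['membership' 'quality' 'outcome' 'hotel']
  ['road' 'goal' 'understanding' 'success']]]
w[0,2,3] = 'marriage'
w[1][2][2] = 'understanding'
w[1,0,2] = 'medicine'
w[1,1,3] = 'hotel'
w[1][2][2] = 'understanding'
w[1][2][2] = 'understanding'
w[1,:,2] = ['medicine', 'outcome', 'understanding']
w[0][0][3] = 'hair'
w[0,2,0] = 'membership'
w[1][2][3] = 'success'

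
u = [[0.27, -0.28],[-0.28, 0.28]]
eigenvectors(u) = [[-0.71, 0.7], [-0.7, -0.71]]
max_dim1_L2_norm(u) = 0.4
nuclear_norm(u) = 0.56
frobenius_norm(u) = 0.56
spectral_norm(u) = 0.56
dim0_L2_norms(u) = [0.39, 0.4]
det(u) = -0.00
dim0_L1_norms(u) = [0.55, 0.56]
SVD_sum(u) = [[0.27, -0.28], [-0.28, 0.28]] + [[-0.0, -0.0],[-0.0, -0.0]]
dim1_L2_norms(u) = [0.39, 0.4]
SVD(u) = [[-0.7, 0.71], [0.71, 0.7]] @ diag([0.555044639298809, 0.005044639298808944]) @ [[-0.7, 0.71], [-0.71, -0.7]]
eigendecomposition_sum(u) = [[-0.0, -0.00], [-0.0, -0.0]] + [[0.27, -0.28], [-0.28, 0.28]]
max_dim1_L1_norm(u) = 0.56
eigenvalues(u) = [-0.01, 0.56]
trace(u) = 0.55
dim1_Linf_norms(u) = [0.28, 0.28]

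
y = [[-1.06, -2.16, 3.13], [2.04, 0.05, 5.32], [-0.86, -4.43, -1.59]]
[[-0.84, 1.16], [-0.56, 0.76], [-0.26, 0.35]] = y@[[0.14,-0.20], [0.09,-0.12], [-0.16,0.22]]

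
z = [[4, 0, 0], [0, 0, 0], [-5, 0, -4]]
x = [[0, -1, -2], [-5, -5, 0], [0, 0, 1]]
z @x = [[0, -4, -8], [0, 0, 0], [0, 5, 6]]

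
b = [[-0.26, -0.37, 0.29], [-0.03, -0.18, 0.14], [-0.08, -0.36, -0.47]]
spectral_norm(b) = 0.61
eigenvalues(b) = [(-0.12+0j), (-0.39+0.25j), (-0.39-0.25j)]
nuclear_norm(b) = 1.25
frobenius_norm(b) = 0.84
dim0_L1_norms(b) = [0.37, 0.91, 0.9]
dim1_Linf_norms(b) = [0.37, 0.18, 0.47]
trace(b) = -0.91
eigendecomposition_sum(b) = [[(-0.06+0j), (0.2+0j), (0.03-0j)], [(0.02-0j), (-0.06-0j), (-0.01+0j)], [-0.01+0.00j, 0.02+0.00j, 0.00-0.00j]] + [[-0.10+0.06j, -0.29+0.28j, 0.13+0.31j], [(-0.02+0.03j), -0.06+0.12j, (0.07+0.08j)], [-0.04-0.08j, -0.19-0.23j, (-0.24+0.08j)]] + [[-0.10-0.06j, -0.29-0.28j, (0.13-0.31j)], [-0.02-0.03j, (-0.06-0.12j), 0.07-0.08j], [(-0.04+0.08j), (-0.19+0.23j), (-0.24-0.08j)]]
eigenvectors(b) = [[(0.95+0j), -0.78+0.00j, (-0.78-0j)], [(-0.29+0j), -0.24+0.09j, (-0.24-0.09j)], [(0.08+0j), 0.05-0.57j, 0.05+0.57j]]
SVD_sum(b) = [[-0.09,-0.23,-0.12], [-0.03,-0.09,-0.04], [-0.17,-0.45,-0.23]] + [[-0.15,-0.15,0.41], [-0.06,-0.06,0.17], [0.09,0.09,-0.24]] + [[-0.03, 0.01, -0.00], [0.06, -0.03, 0.01], [0.00, -0.0, 0.00]]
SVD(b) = [[0.45, 0.81, -0.38], [0.17, 0.34, 0.93], [0.88, -0.48, 0.02]] @ diag([0.6051958717328016, 0.5710802847203982, 0.07749364645726152]) @ [[-0.32, -0.85, -0.43], [-0.32, -0.33, 0.89], [0.89, -0.42, 0.17]]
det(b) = -0.03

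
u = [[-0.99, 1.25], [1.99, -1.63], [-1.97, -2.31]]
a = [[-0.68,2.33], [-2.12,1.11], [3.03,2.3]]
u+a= [[-1.67, 3.58],  [-0.13, -0.52],  [1.06, -0.01]]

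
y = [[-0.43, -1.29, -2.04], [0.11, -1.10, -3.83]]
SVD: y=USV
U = [[-0.51, -0.86], [-0.86, 0.51]]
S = [4.62, 0.72]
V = [[0.03, 0.35, 0.94], [0.59, 0.75, -0.3]]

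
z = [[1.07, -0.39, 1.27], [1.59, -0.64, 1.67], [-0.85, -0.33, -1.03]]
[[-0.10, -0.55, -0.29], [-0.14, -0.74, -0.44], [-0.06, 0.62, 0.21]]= z @ [[0.15, -0.27, -0.32], [0.22, -0.27, 0.02], [-0.14, -0.29, 0.05]]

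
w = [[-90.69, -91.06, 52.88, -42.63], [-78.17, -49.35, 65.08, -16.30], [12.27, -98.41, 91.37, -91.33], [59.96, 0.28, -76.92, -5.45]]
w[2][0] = 12.27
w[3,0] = 59.96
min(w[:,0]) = -90.69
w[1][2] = 65.08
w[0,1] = -91.06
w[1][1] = -49.35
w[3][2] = -76.92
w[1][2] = 65.08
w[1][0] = -78.17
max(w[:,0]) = 59.96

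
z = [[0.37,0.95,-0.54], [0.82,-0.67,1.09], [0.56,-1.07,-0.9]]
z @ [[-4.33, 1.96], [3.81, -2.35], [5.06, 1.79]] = [[-0.72, -2.47],[-0.59, 5.13],[-11.06, 2.0]]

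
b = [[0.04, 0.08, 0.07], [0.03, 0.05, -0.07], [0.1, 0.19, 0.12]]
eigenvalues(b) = [(-0+0j), (0.11+0.08j), (0.11-0.08j)]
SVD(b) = [[-0.41, 0.18, -0.89], [-0.06, -0.98, -0.17], [-0.91, -0.02, 0.42]] @ diag([0.2708738543417883, 0.09124780401263898, 0.0010923812954704677]) @ [[-0.40, -0.77, -0.49], [-0.26, -0.42, 0.87], [0.88, -0.48, 0.03]]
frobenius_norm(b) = 0.29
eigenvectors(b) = [[0.88+0.00j, (0.42-0.06j), 0.42+0.06j],  [(-0.48+0j), (-0.28+0.35j), (-0.28-0.35j)],  [0.02+0.00j, (0.79+0j), (0.79-0j)]]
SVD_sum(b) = [[0.05,  0.09,  0.06], [0.01,  0.01,  0.01], [0.10,  0.19,  0.12]] + [[-0.0, -0.01, 0.01], [0.02, 0.04, -0.08], [0.00, 0.00, -0.0]] + [[-0.00, 0.00, -0.00], [-0.00, 0.00, -0.00], [0.00, -0.00, 0.0]]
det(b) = -0.00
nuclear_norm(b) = 0.36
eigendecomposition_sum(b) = [[-0.00+0.00j, -0.00+0.00j, 0.00-0.00j], [-0j, -0j, (-0+0j)], [(-0+0j), -0.00+0.00j, -0j]] + [[0.02-0.04j, (0.04-0.08j), 0.03+0.01j], [0.01+0.05j, (0.02+0.09j), -0.03+0.02j], [(0.05-0.07j), (0.1-0.13j), (0.06+0.03j)]] + [[(0.02+0.04j), 0.04+0.08j, 0.03-0.01j], [(0.01-0.05j), 0.02-0.09j, (-0.03-0.02j)], [(0.05+0.07j), 0.10+0.13j, (0.06-0.03j)]]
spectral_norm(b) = 0.27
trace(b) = 0.21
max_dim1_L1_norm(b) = 0.41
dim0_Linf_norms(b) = [0.1, 0.19, 0.12]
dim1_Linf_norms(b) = [0.08, 0.07, 0.19]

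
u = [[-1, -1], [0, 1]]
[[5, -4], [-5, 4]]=u @ [[0, 0], [-5, 4]]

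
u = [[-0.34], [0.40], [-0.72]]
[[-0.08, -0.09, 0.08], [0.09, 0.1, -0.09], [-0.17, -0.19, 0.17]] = u@[[0.23, 0.26, -0.23]]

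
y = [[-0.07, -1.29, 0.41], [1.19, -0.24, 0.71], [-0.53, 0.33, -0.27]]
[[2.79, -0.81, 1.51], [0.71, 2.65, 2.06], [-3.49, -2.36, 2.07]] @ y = [[-1.96,  -2.91,  0.16], [2.01,  -0.87,  1.62], [-3.66,  5.75,  -3.67]]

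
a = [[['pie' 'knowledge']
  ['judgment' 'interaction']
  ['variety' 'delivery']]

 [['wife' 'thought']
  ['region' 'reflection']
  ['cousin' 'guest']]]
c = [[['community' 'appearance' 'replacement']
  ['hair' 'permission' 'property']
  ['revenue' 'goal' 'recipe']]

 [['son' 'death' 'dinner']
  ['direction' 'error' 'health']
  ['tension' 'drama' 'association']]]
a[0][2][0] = 'variety'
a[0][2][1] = 'delivery'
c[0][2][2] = 'recipe'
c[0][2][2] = 'recipe'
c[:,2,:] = [['revenue', 'goal', 'recipe'], ['tension', 'drama', 'association']]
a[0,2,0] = 'variety'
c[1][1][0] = 'direction'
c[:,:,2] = [['replacement', 'property', 'recipe'], ['dinner', 'health', 'association']]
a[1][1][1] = 'reflection'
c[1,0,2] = 'dinner'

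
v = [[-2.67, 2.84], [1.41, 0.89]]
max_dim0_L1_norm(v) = 4.08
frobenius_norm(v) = 4.24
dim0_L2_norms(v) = [3.02, 2.98]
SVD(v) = [[-1.00,0.1],  [0.10,1.00]] @ diag([3.913639998270677, 1.6303747924743828]) @ [[0.71, -0.70], [0.70, 0.71]]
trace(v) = -1.78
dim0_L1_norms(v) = [4.08, 3.73]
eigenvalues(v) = [-3.57, 1.79]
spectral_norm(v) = 3.91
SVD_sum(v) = [[-2.78, 2.73], [0.27, -0.27]] + [[0.11, 0.11], [1.14, 1.16]]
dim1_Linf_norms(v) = [2.84, 1.41]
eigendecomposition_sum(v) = [[-2.97,1.89], [0.94,-0.60]] + [[0.30, 0.95], [0.47, 1.49]]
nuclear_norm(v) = 5.54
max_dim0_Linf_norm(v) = 2.84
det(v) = -6.38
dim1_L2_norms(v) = [3.9, 1.67]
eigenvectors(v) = [[-0.95, -0.54],[0.30, -0.84]]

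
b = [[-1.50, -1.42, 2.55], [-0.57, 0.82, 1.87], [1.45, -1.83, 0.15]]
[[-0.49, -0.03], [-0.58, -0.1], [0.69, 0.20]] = b @ [[0.25, 0.06], [-0.19, -0.06], [-0.15, -0.01]]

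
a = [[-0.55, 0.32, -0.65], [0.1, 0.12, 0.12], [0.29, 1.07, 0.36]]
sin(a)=[[-0.53, 0.30, -0.63],[0.1, 0.12, 0.12],[0.28, 1.04, 0.35]]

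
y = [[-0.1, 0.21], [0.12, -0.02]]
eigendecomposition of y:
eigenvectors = [[-0.86, -0.72], [0.51, -0.70]]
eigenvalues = [-0.22, 0.1]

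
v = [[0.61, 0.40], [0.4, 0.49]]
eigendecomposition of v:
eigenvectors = [[0.76, -0.65], [0.65, 0.76]]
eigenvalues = [0.95, 0.15]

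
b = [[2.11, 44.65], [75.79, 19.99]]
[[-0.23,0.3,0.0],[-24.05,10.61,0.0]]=b @ [[-0.32,0.14,-0.00], [0.01,-0.00,0.00]]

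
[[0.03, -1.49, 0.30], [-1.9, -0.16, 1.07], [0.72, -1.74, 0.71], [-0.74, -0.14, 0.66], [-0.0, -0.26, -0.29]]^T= [[0.03, -1.9, 0.72, -0.74, -0.0], [-1.49, -0.16, -1.74, -0.14, -0.26], [0.3, 1.07, 0.71, 0.66, -0.29]]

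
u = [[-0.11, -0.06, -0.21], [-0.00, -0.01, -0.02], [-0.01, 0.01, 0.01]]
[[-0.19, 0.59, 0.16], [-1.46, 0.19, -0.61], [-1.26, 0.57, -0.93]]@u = [[0.02, 0.01, 0.03], [0.17, 0.08, 0.3], [0.15, 0.06, 0.24]]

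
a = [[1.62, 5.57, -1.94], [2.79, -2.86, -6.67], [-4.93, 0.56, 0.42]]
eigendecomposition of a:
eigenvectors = [[-0.71+0.00j, 0.37+0.43j, 0.37-0.43j], [(-0.52+0j), -0.63+0.00j, (-0.63-0j)], [(0.48+0j), (0.05+0.53j), 0.05-0.53j]]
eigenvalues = [(7.06+0j), (-3.94+3.68j), (-3.94-3.68j)]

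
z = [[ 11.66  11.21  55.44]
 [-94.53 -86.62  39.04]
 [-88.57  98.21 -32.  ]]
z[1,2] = 39.04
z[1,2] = 39.04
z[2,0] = -88.57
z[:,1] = [11.21, -86.62, 98.21]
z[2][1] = 98.21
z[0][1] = 11.21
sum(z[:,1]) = 22.799999999999997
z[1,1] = -86.62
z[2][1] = 98.21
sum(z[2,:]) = -22.36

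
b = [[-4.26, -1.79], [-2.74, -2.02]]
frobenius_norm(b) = 5.74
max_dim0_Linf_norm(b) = 4.26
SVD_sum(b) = [[-4.08,-2.13],[-2.98,-1.56]] + [[-0.18, 0.34], [0.24, -0.46]]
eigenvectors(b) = [[-0.8, 0.45],[-0.61, -0.90]]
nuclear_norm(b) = 6.35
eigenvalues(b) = [-5.62, -0.66]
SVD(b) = [[-0.81, -0.59], [-0.59, 0.81]] @ diag([5.702505876545805, 0.648942777107943]) @ [[0.89,0.46], [0.46,-0.89]]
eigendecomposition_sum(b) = [[-4.08, -2.03], [-3.1, -1.54]] + [[-0.18, 0.24], [0.36, -0.48]]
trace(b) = -6.28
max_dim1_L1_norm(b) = 6.05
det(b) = 3.70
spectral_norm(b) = 5.70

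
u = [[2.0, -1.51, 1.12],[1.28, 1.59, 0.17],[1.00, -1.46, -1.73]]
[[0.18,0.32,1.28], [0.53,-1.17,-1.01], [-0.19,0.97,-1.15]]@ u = [[2.05,-1.63,-1.96],[-1.45,-1.19,2.14],[-0.29,3.51,1.94]]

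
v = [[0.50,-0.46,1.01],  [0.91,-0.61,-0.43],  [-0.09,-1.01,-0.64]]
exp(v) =[[1.21, -0.83, 1.01], [0.86, 0.38, 0.15], [-0.44, -0.47, 0.49]]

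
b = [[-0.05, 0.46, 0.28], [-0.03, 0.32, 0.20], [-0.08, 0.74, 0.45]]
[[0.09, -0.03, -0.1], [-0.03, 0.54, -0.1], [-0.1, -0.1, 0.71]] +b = [[0.04, 0.43, 0.18], [-0.06, 0.86, 0.1], [-0.18, 0.64, 1.16]]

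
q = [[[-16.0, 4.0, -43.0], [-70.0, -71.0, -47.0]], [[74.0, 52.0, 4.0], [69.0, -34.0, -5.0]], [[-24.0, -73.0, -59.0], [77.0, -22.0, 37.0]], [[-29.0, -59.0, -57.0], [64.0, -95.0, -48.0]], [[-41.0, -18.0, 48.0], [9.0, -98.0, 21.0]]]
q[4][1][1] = -98.0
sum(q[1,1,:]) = 30.0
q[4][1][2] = 21.0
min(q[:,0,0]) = -41.0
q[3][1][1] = -95.0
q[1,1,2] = -5.0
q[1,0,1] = 52.0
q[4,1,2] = 21.0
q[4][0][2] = 48.0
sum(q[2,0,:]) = -156.0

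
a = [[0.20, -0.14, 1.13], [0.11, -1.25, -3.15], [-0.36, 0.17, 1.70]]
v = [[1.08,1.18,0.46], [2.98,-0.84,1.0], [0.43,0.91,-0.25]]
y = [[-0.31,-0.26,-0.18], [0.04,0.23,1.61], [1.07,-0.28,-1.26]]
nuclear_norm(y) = 3.32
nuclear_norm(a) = 4.93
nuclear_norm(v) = 5.43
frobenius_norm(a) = 3.99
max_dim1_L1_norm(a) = 4.51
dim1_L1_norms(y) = [0.75, 1.88, 2.61]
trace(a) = 0.65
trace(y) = -1.34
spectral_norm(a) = 3.92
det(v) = 2.04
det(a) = -0.94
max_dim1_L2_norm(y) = 1.68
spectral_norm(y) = 2.19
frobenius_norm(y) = 2.38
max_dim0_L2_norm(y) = 2.05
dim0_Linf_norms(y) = [1.07, 0.28, 1.61]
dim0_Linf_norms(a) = [0.36, 1.25, 3.15]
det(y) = -0.46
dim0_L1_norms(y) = [1.42, 0.77, 3.05]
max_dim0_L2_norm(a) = 3.75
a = v @ y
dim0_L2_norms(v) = [3.2, 1.71, 1.13]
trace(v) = -0.01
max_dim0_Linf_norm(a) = 3.15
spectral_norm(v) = 3.39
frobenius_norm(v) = 3.80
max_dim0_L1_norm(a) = 5.98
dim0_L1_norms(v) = [4.49, 2.93, 1.71]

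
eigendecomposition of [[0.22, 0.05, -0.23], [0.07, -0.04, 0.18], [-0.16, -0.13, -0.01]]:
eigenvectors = [[(-0.91+0j), -0.28+0.25j, (-0.28-0.25j)],[0.03+0.00j, 0.79+0.00j, 0.79-0.00j],[(0.42+0j), -0.05+0.48j, (-0.05-0.48j)]]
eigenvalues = [(0.32+0j), (-0.08+0.13j), (-0.08-0.13j)]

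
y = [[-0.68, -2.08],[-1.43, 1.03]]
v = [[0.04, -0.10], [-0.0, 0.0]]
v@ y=[[0.12, -0.19], [0.0, 0.00]]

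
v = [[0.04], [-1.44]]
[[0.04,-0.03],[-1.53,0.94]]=v @[[1.06, -0.65]]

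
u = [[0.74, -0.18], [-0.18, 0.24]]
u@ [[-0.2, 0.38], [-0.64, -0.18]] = [[-0.03, 0.31], [-0.12, -0.11]]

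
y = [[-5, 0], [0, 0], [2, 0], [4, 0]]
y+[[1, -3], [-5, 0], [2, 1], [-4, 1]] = [[-4, -3], [-5, 0], [4, 1], [0, 1]]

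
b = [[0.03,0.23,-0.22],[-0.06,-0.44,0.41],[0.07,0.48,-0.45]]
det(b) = -0.00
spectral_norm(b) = 0.95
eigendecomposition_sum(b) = [[0.03-0.00j, 0.23+0.00j, (-0.22+0j)], [(-0.06+0j), (-0.44-0j), 0.41-0.00j], [0.07-0.00j, 0.48+0.00j, -0.45+0.00j]] + [[(-0+0j), (-0-0j), -0.00-0.00j],[0j, 0.00+0.00j, (-0+0j)],[0.00+0.00j, -0.00+0.00j, -0.00+0.00j]] + [[(-0-0j), -0.00+0.00j, (-0+0j)],[-0j, -0j, -0.00-0.00j],[-0j, (-0-0j), -0.00-0.00j]]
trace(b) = -0.86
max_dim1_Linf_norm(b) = 0.48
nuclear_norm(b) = 0.96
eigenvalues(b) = [(-0.86+0j), (-0+0j), (-0-0j)]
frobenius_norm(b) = 0.95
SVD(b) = [[-0.34, 0.89, -0.3], [0.64, -0.02, -0.77], [-0.7, -0.45, -0.56]] @ diag([0.9514570670538488, 0.004496028124686839, 0.003038961070838165]) @ [[-0.1,-0.73,0.68], [-0.78,-0.37,-0.51], [-0.62,0.58,0.53]]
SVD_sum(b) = [[0.03, 0.23, -0.22], [-0.06, -0.44, 0.41], [0.07, 0.48, -0.45]] + [[-0.00, -0.00, -0.0], [0.00, 0.00, 0.00], [0.0, 0.00, 0.0]] + [[0.0, -0.00, -0.00], [0.00, -0.00, -0.0], [0.00, -0.0, -0.00]]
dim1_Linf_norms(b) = [0.23, 0.44, 0.48]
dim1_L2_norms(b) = [0.32, 0.6, 0.66]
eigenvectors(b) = [[(-0.34+0j), (0.75+0j), (0.75-0j)],[(0.64+0j), -0.16-0.44j, -0.16+0.44j],[(-0.69+0j), -0.06-0.47j, -0.06+0.47j]]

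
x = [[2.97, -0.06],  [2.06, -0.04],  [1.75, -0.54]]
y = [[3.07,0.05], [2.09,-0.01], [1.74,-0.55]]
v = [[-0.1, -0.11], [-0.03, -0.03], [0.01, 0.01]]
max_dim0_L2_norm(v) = 0.11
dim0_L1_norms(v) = [0.14, 0.15]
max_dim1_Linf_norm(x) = 2.97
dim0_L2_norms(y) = [4.1, 0.55]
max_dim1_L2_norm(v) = 0.15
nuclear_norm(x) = 4.48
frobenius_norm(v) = 0.16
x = y + v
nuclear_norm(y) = 4.62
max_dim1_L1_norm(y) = 3.12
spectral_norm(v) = 0.16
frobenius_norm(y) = 4.14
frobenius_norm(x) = 4.05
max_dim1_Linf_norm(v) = 0.11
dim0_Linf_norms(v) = [0.1, 0.11]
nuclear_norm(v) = 0.16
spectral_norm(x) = 4.03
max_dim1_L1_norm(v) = 0.21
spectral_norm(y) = 4.11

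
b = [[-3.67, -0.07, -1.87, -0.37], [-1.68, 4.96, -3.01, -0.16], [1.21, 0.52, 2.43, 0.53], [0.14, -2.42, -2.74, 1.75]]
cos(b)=[[-1.05, 0.19, -0.24, 0.20],  [-0.16, -0.20, -0.06, -0.52],  [-0.01, -0.49, -1.06, -0.68],  [1.66, -0.49, 6.97, 0.03]]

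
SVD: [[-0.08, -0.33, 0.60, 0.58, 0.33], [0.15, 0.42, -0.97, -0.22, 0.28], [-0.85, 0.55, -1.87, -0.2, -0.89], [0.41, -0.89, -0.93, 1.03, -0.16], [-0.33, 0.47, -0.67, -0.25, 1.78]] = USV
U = [[0.28, 0.02, 0.26, -0.65, -0.66], [-0.36, 0.20, 0.09, 0.59, -0.69], [-0.84, -0.25, -0.20, -0.43, -0.02], [-0.16, -0.36, 0.90, 0.1, 0.18], [-0.23, 0.88, 0.29, -0.20, 0.24]]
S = [2.62, 2.11, 1.64, 0.68, 0.17]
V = [[0.25,-0.26,0.92,0.11,0.14],[-0.10,0.32,0.01,-0.27,0.90],[0.27,-0.50,-0.35,0.63,0.40],[0.9,0.07,-0.17,-0.4,-0.05],[-0.22,-0.76,-0.09,-0.6,0.06]]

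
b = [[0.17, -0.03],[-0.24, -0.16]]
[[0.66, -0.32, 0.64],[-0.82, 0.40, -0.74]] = b@[[3.80, -1.85, 3.61], [-0.56, 0.25, -0.78]]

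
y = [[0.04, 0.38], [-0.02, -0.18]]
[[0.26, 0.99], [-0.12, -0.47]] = y @ [[-2.8, 0.26], [0.97, 2.59]]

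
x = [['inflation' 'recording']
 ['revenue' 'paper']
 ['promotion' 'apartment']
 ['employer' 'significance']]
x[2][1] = 'apartment'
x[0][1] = 'recording'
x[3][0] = 'employer'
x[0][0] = 'inflation'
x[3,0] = 'employer'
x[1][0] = 'revenue'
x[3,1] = 'significance'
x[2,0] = 'promotion'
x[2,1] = 'apartment'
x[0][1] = 'recording'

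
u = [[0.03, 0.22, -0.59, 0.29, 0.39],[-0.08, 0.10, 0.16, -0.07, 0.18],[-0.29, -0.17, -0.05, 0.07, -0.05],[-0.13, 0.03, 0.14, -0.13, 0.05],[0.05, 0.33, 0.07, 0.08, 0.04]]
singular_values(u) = [0.81, 0.45, 0.33, 0.19, 0.06]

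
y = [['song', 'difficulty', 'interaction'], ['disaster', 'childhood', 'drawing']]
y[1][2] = 'drawing'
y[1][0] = 'disaster'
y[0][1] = 'difficulty'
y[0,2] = 'interaction'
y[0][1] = 'difficulty'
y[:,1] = ['difficulty', 'childhood']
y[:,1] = ['difficulty', 'childhood']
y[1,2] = 'drawing'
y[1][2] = 'drawing'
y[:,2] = ['interaction', 'drawing']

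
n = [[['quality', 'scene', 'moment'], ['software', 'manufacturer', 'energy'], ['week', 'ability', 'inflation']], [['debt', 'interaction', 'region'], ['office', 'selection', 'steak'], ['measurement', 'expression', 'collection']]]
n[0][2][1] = 'ability'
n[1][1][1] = 'selection'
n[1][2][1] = 'expression'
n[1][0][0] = 'debt'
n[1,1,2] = 'steak'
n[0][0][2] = 'moment'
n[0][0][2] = 'moment'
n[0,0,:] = ['quality', 'scene', 'moment']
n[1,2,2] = 'collection'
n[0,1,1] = 'manufacturer'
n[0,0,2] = 'moment'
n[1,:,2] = ['region', 'steak', 'collection']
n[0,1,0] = 'software'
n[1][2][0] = 'measurement'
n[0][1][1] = 'manufacturer'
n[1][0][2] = 'region'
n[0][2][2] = 'inflation'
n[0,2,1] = 'ability'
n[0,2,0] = 'week'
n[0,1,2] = 'energy'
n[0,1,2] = 'energy'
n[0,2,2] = 'inflation'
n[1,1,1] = 'selection'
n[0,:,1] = ['scene', 'manufacturer', 'ability']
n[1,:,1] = ['interaction', 'selection', 'expression']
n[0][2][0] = 'week'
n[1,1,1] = 'selection'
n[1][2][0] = 'measurement'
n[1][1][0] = 'office'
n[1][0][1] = 'interaction'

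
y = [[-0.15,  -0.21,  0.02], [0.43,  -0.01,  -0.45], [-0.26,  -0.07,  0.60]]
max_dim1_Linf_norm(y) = 0.6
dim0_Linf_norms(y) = [0.43, 0.21, 0.6]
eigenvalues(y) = [(0.59+0j), (-0.08+0.23j), (-0.08-0.23j)]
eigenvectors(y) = [[(-0.17+0j), 0.18-0.62j, 0.18+0.62j], [(0.51+0j), (-0.73+0j), (-0.73-0j)], [-0.84+0.00j, (0.07-0.21j), (0.07+0.21j)]]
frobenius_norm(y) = 0.94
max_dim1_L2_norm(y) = 0.66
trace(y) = 0.44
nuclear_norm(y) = 1.30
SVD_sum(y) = [[-0.07, -0.01, 0.1],[0.34, 0.05, -0.50],[-0.36, -0.05, 0.53]] + [[-0.11, -0.18, -0.09], [0.01, 0.02, 0.01], [0.03, 0.05, 0.02]] + [[0.03, -0.02, 0.02], [0.08, -0.07, 0.05], [0.07, -0.07, 0.04]]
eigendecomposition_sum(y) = [[-0.04+0.00j, -0j, (0.13-0j)], [(0.13-0j), (-0+0j), (-0.39+0j)], [(-0.22+0j), -0j, 0.64-0.00j]] + [[(-0.05+0.12j), (-0.11-0.03j), -0.05-0.04j], [0.15+0.02j, (-0+0.13j), -0.03+0.07j], [(-0.02+0.04j), (-0.04-0.01j), (-0.02-0.02j)]] + [[(-0.05-0.12j), (-0.11+0.03j), (-0.05+0.04j)],[(0.15-0.02j), -0.00-0.13j, -0.03-0.07j],[-0.02-0.04j, (-0.04+0.01j), -0.02+0.02j]]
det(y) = 0.03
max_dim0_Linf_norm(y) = 0.6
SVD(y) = [[-0.13,  0.96,  -0.24], [0.68,  -0.09,  -0.73], [-0.72,  -0.26,  -0.64]] @ diag([0.8969204521867788, 0.23659865286772436, 0.16295637425471288]) @ [[0.56, 0.08, -0.83], [-0.49, -0.78, -0.40], [-0.67, 0.63, -0.39]]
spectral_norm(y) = 0.90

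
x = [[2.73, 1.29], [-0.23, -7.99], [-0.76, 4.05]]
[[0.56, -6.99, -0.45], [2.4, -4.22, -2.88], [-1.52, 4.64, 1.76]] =x @ [[0.35, -2.85, -0.34], [-0.31, 0.61, 0.37]]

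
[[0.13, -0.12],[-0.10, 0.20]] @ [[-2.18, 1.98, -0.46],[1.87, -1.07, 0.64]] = [[-0.51,  0.39,  -0.14],[0.59,  -0.41,  0.17]]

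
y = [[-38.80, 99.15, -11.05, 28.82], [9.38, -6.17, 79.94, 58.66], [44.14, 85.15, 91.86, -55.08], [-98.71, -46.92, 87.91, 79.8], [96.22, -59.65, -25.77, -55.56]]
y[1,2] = 79.94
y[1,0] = 9.38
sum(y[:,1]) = 71.55999999999997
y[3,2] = 87.91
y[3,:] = [-98.71, -46.92, 87.91, 79.8]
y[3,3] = 79.8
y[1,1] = -6.17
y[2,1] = 85.15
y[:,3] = [28.82, 58.66, -55.08, 79.8, -55.56]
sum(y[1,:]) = 141.81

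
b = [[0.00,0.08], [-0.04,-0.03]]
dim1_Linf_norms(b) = [0.08, 0.04]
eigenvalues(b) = [(-0.01+0.05j), (-0.01-0.05j)]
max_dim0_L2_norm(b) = 0.09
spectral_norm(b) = 0.09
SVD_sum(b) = [[0.02, 0.08], [-0.01, -0.04]] + [[-0.02, 0.0], [-0.03, 0.01]]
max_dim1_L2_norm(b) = 0.08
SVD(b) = [[0.90,-0.43], [-0.43,-0.90]] @ diag([0.0868465843842649, 0.03684658438426491]) @ [[0.20, 0.98], [0.98, -0.20]]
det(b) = 0.00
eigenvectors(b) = [[0.82+0.00j,(0.82-0j)], [-0.15+0.56j,(-0.15-0.56j)]]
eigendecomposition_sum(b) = [[0.03j, (0.04+0.01j)], [-0.02-0.01j, (-0.01+0.03j)]] + [[-0.03j, (0.04-0.01j)], [-0.02+0.01j, (-0.02-0.03j)]]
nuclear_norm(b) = 0.12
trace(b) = -0.03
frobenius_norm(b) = 0.09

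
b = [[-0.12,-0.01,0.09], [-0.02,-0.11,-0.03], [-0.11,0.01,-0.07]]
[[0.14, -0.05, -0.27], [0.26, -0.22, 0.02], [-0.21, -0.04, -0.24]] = b@ [[0.47,  0.38,  2.23], [-2.96,  1.84,  -0.54], [1.81,  0.21,  -0.13]]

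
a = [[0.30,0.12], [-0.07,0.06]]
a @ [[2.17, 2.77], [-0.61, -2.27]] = [[0.58, 0.56], [-0.19, -0.33]]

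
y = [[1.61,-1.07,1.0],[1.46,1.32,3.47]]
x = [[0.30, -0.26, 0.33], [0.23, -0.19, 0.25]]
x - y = [[-1.31, 0.81, -0.67], [-1.23, -1.51, -3.22]]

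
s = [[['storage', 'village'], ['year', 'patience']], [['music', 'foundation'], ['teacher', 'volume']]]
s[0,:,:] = [['storage', 'village'], ['year', 'patience']]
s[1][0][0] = 'music'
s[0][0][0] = 'storage'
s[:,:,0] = [['storage', 'year'], ['music', 'teacher']]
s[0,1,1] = 'patience'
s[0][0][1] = 'village'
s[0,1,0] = 'year'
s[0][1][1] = 'patience'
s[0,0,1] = 'village'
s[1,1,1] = 'volume'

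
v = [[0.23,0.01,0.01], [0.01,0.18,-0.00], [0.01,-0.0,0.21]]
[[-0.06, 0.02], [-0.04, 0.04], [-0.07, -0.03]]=v @ [[-0.23, 0.08], [-0.21, 0.22], [-0.34, -0.17]]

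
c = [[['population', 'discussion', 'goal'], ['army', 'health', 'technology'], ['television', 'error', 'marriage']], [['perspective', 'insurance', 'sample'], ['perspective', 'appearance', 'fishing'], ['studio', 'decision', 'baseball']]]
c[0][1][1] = 'health'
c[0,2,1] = 'error'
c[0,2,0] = 'television'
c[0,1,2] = 'technology'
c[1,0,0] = 'perspective'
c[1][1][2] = 'fishing'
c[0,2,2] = 'marriage'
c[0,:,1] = ['discussion', 'health', 'error']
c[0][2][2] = 'marriage'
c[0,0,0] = 'population'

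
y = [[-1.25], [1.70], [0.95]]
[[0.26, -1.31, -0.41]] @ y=[[-2.94]]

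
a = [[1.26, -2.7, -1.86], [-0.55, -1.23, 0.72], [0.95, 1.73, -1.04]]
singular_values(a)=[3.61, 2.57, 0.07]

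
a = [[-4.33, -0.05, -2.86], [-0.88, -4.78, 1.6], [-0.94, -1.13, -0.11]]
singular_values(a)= [5.31, 5.21, 0.0]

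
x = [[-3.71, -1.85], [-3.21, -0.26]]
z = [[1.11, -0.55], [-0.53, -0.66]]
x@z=[[-3.14, 3.26], [-3.43, 1.94]]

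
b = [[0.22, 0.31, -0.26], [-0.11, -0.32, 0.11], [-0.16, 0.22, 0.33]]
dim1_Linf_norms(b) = [0.31, 0.32, 0.33]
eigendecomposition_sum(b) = [[0.14, -0.01, -0.24], [-0.05, 0.0, 0.08], [-0.21, 0.01, 0.34]] + [[0.02, 0.02, 0.01], [-0.00, -0.0, -0.00], [0.01, 0.01, 0.01]] + [[0.06, 0.3, -0.03],  [-0.06, -0.32, 0.03],  [0.04, 0.19, -0.02]]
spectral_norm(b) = 0.58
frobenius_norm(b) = 0.72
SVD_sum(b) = [[0.22, 0.30, -0.27], [-0.15, -0.21, 0.19], [-0.06, -0.08, 0.07]] + [[-0.0, 0.01, 0.01],[0.04, -0.10, -0.09],[-0.10, 0.30, 0.25]] + [[0.01, -0.0, 0.00], [0.01, -0.0, 0.0], [0.00, -0.00, 0.0]]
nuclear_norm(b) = 1.02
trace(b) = 0.23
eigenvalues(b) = [0.49, 0.02, -0.28]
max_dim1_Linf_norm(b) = 0.33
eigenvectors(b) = [[-0.56, 0.85, 0.62], [0.19, -0.11, -0.67], [0.81, 0.52, 0.4]]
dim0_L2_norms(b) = [0.29, 0.5, 0.43]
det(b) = -0.00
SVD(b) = [[-0.80, 0.03, 0.6], [0.57, -0.32, 0.76], [0.22, 0.95, 0.24]] @ diag([0.5782348092109143, 0.43253367038670726, 0.012614650158487456]) @ [[-0.47, -0.66, 0.59], [-0.25, 0.74, 0.62], [0.85, -0.14, 0.51]]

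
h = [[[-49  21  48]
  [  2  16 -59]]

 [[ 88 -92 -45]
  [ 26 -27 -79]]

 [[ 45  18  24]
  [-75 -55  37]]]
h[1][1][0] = 26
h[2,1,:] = [-75, -55, 37]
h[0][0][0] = -49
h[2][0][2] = 24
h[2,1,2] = 37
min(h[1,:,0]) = 26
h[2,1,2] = 37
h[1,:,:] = [[88, -92, -45], [26, -27, -79]]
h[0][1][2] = -59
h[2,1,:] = [-75, -55, 37]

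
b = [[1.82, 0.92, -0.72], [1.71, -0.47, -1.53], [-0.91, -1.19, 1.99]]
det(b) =-5.093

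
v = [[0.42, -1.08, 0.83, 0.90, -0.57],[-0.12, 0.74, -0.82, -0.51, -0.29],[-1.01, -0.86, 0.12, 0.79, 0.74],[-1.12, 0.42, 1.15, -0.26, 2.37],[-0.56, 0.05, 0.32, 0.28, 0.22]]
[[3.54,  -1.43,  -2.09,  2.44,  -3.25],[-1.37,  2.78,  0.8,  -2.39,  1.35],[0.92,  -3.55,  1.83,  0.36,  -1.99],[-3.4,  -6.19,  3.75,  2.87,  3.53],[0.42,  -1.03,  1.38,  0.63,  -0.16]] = v@[[-1.06, 0.57, -1.76, 1.06, -0.50], [-1.55, 1.77, 1.38, 0.45, 0.74], [1.2, -1.32, -0.30, 2.11, 0.73], [0.04, 0.23, 0.91, 1.28, -2.88], [-2.24, -1.99, 0.75, 0.75, 0.45]]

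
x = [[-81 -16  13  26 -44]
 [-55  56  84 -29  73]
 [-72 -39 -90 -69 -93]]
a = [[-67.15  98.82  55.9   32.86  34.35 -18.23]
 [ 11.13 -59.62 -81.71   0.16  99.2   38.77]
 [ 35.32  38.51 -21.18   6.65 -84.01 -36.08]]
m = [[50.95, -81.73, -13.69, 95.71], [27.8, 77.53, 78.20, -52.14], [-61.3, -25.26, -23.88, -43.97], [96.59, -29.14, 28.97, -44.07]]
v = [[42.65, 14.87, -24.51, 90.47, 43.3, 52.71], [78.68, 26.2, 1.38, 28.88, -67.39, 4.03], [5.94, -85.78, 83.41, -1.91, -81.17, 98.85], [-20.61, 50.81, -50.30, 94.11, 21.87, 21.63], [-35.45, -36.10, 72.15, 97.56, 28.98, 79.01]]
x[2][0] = -72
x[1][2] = 84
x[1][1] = 56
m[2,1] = -25.26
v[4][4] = 28.98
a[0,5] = -18.23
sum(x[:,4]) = -64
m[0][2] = -13.69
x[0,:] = [-81, -16, 13, 26, -44]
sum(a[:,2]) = -46.989999999999995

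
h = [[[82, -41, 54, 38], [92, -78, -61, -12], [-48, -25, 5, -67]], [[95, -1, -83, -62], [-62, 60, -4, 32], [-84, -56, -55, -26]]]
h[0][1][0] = 92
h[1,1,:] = [-62, 60, -4, 32]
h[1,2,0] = -84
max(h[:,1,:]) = 92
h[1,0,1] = -1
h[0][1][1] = -78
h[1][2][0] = -84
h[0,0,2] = 54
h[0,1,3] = -12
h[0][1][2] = -61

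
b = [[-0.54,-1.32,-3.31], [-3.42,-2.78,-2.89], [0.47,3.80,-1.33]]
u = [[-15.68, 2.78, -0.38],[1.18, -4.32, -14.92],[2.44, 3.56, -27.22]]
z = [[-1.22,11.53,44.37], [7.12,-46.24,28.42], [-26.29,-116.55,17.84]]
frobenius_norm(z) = 140.33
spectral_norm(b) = 6.30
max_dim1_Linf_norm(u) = 27.22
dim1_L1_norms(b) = [5.17, 9.09, 5.6]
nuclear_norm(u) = 52.54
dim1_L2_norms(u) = [15.93, 15.58, 27.56]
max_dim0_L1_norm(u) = 42.52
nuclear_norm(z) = 196.12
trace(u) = -47.22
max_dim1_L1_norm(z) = 160.68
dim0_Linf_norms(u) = [15.68, 4.32, 27.22]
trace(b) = -4.65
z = u @ b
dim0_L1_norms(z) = [34.63, 174.32, 90.63]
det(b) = 38.56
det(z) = -103872.19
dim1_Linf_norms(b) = [3.31, 3.42, 3.8]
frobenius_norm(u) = 35.44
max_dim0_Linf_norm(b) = 3.8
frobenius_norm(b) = 7.56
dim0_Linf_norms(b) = [3.42, 3.8, 3.31]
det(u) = -2694.18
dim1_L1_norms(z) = [57.12, 81.78, 160.68]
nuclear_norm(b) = 11.76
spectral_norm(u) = 31.19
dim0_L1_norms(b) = [4.43, 7.9, 7.53]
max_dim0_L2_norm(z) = 125.92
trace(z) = -29.62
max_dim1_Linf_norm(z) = 116.55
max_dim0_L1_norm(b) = 7.9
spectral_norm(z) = 130.14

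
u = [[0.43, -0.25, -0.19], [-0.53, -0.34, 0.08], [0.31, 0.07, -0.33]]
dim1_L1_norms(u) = [0.87, 0.95, 0.71]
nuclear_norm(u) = 1.45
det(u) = 0.07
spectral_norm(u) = 0.82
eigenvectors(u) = [[-0.83,  0.09,  0.17], [0.49,  0.78,  -0.25], [-0.26,  -0.62,  0.95]]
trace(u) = -0.24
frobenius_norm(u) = 0.95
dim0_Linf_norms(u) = [0.53, 0.34, 0.33]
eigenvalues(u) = [0.52, -0.46, -0.29]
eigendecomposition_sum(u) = [[0.47, -0.15, -0.12], [-0.28, 0.09, 0.07], [0.15, -0.05, -0.04]] + [[-0.03, -0.06, -0.01], [-0.27, -0.5, -0.08], [0.21, 0.39, 0.07]] + [[-0.01, -0.05, -0.06], [0.01, 0.07, 0.09], [-0.05, -0.28, -0.36]]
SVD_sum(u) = [[0.38, 0.07, -0.16], [-0.52, -0.1, 0.22], [0.38, 0.07, -0.16]] + [[0.02,-0.30,-0.10], [0.01,-0.26,-0.09], [0.00,-0.05,-0.02]] + [[0.04, -0.02, 0.07], [-0.03, 0.02, -0.06], [-0.07, 0.05, -0.15]]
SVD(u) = [[-0.51,0.75,0.42],[0.69,0.65,-0.32],[-0.51,0.12,-0.85]] @ diag([0.8232591191396513, 0.42109569861791407, 0.20303407437889842]) @ [[-0.90, -0.17, 0.39], [0.05, -0.95, -0.31], [0.42, -0.27, 0.87]]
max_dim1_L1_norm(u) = 0.95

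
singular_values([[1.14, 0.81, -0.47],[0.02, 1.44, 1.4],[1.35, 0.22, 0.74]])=[2.3, 1.59, 0.9]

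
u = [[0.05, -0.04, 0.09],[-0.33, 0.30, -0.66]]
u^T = [[0.05, -0.33],[-0.04, 0.3],[0.09, -0.66]]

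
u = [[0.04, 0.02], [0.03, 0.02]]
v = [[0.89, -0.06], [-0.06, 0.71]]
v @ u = [[0.03, 0.02], [0.02, 0.01]]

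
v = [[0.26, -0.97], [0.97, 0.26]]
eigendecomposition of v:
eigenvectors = [[0.71+0.00j, (0.71-0j)],[-0.71j, 0.00+0.71j]]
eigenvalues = [(0.26+0.97j), (0.26-0.97j)]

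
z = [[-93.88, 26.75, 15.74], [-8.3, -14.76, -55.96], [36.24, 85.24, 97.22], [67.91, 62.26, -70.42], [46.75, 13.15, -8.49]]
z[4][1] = 13.15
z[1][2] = -55.96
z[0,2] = 15.74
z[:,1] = [26.75, -14.76, 85.24, 62.26, 13.15]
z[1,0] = -8.3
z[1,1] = -14.76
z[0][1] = 26.75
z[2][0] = 36.24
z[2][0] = 36.24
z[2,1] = 85.24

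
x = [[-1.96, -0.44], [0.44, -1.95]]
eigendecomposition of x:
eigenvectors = [[(-0.71+0j), -0.71-0.00j], [0.01+0.71j, (0.01-0.71j)]]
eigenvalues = [(-1.96+0.44j), (-1.96-0.44j)]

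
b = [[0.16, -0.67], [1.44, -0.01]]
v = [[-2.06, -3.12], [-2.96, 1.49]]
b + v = [[-1.90, -3.79], [-1.52, 1.48]]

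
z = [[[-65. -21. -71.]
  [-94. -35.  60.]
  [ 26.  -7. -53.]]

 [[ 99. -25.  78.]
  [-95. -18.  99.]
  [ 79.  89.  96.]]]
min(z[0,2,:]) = -53.0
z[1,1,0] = -95.0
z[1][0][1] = -25.0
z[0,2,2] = -53.0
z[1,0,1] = -25.0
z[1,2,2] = 96.0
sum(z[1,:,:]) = 402.0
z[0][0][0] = -65.0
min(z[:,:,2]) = -71.0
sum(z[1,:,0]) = 83.0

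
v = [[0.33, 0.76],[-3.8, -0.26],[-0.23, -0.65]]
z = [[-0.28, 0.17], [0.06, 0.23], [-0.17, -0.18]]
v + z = [[0.05,0.93], [-3.74,-0.03], [-0.4,-0.83]]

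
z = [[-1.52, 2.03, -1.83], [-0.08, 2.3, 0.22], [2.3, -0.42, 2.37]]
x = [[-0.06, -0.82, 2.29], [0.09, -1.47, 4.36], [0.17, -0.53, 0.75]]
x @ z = [[5.42, -2.97, 5.36], [10.01, -5.03, 9.85], [1.51, -1.19, 1.35]]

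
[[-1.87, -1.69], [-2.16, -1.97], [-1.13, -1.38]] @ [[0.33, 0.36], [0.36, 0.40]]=[[-1.23,-1.35], [-1.42,-1.57], [-0.87,-0.96]]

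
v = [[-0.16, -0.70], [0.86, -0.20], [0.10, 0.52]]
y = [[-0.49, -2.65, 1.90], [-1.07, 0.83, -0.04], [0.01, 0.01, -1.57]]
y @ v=[[-2.01, 1.86], [0.88, 0.56], [-0.15, -0.83]]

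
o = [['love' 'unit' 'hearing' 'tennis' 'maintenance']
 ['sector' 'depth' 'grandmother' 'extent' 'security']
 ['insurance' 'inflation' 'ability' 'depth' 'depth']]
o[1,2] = 'grandmother'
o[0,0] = 'love'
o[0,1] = 'unit'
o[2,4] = 'depth'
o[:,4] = ['maintenance', 'security', 'depth']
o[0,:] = ['love', 'unit', 'hearing', 'tennis', 'maintenance']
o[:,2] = ['hearing', 'grandmother', 'ability']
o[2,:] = ['insurance', 'inflation', 'ability', 'depth', 'depth']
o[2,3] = 'depth'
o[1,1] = 'depth'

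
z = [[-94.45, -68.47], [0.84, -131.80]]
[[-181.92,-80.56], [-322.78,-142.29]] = z @ [[0.15, 0.07], [2.45, 1.08]]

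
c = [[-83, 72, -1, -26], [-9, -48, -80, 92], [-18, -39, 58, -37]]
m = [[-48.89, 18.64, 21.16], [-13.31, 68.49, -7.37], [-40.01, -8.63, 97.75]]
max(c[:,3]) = 92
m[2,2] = 97.75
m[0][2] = 21.16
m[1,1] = 68.49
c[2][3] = -37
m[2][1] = -8.63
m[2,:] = [-40.01, -8.63, 97.75]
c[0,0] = -83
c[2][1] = -39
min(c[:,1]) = -48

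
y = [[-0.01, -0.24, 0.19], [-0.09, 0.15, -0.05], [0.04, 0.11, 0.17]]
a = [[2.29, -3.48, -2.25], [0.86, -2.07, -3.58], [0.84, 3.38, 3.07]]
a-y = [[2.30, -3.24, -2.44], [0.95, -2.22, -3.53], [0.8, 3.27, 2.9]]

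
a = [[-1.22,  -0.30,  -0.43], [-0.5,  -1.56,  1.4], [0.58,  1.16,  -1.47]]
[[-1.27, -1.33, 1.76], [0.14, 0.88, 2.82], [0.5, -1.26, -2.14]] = a@[[1.56, 0.35, -0.88], [-1.17, 0.74, -1.82], [-0.65, 1.58, -0.33]]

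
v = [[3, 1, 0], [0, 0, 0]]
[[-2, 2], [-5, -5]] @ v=[[-6, -2, 0], [-15, -5, 0]]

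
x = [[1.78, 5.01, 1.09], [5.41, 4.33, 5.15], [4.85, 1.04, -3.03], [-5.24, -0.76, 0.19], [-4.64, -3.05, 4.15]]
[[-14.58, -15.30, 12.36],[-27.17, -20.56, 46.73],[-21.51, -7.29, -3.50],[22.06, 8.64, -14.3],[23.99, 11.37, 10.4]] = x @[[-3.98, -1.31, 2.92], [-1.54, -2.47, 0.15], [0.2, -0.54, 5.88]]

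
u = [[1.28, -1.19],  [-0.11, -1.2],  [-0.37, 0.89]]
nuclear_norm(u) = 3.03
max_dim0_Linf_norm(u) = 1.28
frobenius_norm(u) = 2.33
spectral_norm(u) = 2.16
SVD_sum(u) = [[0.86, -1.44],[0.5, -0.84],[-0.49, 0.82]] + [[0.42, 0.25], [-0.61, -0.36], [0.12, 0.07]]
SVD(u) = [[-0.78, 0.56], [-0.45, -0.81], [0.44, 0.16]] @ diag([2.1618871702828875, 0.8728366759974329]) @ [[-0.51, 0.86], [0.86, 0.51]]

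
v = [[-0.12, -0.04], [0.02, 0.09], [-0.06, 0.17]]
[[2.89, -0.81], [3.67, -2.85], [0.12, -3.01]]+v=[[2.77,  -0.85], [3.69,  -2.76], [0.06,  -2.84]]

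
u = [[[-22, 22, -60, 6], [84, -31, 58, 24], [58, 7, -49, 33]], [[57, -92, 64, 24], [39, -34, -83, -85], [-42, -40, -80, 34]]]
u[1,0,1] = -92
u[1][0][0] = 57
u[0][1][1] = -31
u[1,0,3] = 24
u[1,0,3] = 24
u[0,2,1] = 7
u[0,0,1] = 22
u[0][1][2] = 58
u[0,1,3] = 24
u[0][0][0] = -22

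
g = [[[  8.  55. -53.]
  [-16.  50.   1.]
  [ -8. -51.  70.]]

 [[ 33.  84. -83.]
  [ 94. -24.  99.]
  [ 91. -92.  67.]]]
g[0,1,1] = 50.0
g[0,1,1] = 50.0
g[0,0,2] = -53.0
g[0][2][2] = 70.0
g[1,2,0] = 91.0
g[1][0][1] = 84.0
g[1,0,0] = 33.0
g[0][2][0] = -8.0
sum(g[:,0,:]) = 44.0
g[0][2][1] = -51.0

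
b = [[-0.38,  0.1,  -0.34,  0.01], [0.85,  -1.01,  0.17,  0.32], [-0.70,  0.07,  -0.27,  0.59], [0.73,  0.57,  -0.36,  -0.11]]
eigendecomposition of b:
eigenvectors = [[(0.04+0j), (0.13+0j), -0.13-0.22j, (-0.13+0.22j)],[(-0.9+0j), (0.77+0j), (-0.3+0.04j), -0.30-0.04j],[(-0.17+0j), 0.43+0.00j, -0.19+0.55j, -0.19-0.55j],[0.41+0.00j, (-0.45+0j), (-0.71+0j), -0.71-0.00j]]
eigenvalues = [(-1.16+0j), (-0.96+0j), (0.17+0.47j), (0.17-0.47j)]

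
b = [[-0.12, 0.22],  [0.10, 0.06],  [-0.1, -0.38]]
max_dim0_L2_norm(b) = 0.44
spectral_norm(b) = 0.45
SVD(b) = [[-0.46, 0.79], [-0.16, -0.52], [0.87, 0.33]] @ diag([0.4452977067687448, 0.1803051645031195]) @ [[-0.11, -0.99],[-0.99, 0.11]]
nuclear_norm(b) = 0.63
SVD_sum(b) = [[0.02, 0.20], [0.01, 0.07], [-0.04, -0.39]] + [[-0.14, 0.02],  [0.09, -0.01],  [-0.06, 0.01]]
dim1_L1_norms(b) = [0.34, 0.16, 0.48]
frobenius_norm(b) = 0.48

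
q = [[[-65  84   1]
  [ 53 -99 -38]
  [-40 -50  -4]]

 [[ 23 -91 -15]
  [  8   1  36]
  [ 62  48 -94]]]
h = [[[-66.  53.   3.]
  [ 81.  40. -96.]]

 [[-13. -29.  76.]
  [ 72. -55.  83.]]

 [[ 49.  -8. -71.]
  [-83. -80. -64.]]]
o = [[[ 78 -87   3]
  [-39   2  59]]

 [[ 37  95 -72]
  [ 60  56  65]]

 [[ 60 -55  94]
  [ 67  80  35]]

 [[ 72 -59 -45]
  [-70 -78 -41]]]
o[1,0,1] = 95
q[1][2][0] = 62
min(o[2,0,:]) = -55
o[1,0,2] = -72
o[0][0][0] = 78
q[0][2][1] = -50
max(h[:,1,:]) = 83.0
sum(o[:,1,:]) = 196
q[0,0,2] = 1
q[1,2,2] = -94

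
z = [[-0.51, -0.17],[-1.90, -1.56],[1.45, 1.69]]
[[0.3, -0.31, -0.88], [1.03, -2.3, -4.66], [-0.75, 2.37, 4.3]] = z @ [[-0.61, 0.2, 1.22], [0.08, 1.23, 1.5]]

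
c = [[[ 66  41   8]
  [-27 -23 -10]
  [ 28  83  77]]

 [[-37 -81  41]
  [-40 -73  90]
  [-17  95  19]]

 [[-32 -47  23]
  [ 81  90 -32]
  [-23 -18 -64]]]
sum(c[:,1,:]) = 56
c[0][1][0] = -27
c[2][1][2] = -32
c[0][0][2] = 8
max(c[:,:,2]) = 90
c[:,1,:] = [[-27, -23, -10], [-40, -73, 90], [81, 90, -32]]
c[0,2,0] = 28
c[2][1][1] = 90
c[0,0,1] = 41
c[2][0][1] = -47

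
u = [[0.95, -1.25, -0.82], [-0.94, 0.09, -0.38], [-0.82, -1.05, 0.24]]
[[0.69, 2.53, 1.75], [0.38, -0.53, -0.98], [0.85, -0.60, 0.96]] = u@[[-0.34, 1.0, 0.67], [-0.61, -0.48, -1.3], [-0.30, -1.19, 0.62]]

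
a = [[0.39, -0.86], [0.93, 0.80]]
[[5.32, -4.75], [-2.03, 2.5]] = a @ [[2.26, -1.48], [-5.16, 4.85]]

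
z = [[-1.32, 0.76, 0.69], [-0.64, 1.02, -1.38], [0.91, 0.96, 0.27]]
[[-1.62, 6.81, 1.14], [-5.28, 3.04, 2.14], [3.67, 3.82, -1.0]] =z @ [[2.86, -1.40, -1.14], [0.34, 4.75, 0.27], [2.75, 1.96, -0.82]]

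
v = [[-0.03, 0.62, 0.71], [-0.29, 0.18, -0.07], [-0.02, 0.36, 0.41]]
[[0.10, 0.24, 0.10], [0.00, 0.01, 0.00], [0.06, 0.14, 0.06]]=v @[[0.05, 0.11, 0.05], [0.11, 0.26, 0.11], [0.05, 0.11, 0.05]]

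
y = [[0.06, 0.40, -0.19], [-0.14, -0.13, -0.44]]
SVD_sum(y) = [[-0.04,  0.04,  -0.23], [-0.08,  0.07,  -0.42]] + [[0.10, 0.36, 0.04], [-0.06, -0.2, -0.02]]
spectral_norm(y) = 0.49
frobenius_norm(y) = 0.66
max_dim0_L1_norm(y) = 0.63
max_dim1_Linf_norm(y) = 0.44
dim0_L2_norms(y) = [0.15, 0.42, 0.48]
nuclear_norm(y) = 0.93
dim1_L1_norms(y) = [0.65, 0.71]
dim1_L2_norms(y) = [0.45, 0.48]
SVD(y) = [[0.48, 0.88], [0.88, -0.48]] @ diag([0.49258085358383097, 0.4326246672146937]) @ [[-0.19, 0.15, -0.97],[0.28, 0.96, 0.10]]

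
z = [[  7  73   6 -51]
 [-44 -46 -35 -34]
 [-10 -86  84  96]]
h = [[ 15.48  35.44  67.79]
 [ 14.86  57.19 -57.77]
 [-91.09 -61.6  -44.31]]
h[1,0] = 14.86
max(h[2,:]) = -44.31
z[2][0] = -10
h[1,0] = 14.86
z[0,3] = -51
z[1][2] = -35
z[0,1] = 73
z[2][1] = -86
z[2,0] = -10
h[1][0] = 14.86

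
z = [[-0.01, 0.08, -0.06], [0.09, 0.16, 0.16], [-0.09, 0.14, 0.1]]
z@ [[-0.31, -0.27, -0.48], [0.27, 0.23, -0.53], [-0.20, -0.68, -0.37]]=[[0.04, 0.06, -0.02], [-0.02, -0.10, -0.19], [0.05, -0.01, -0.07]]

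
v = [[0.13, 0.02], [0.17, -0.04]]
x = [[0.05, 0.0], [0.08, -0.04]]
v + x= [[0.18, 0.02], [0.25, -0.08]]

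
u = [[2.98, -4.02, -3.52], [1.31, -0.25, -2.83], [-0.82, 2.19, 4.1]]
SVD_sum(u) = [[2.34,-3.23,-4.43], [1.08,-1.49,-2.04], [-1.79,2.47,3.38]] + [[0.47, -0.89, 0.9], [-0.44, 0.83, -0.84], [0.35, -0.66, 0.67]] + [[0.17, 0.1, 0.01], [0.67, 0.41, 0.06], [0.62, 0.38, 0.05]]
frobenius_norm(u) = 8.34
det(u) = 18.30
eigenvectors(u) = [[0.68+0.00j, (0.68-0j), (0.76+0j)],[0.43-0.44j, 0.43+0.44j, (-0.3+0j)],[-0.39+0.13j, (-0.39-0.13j), (0.58+0j)]]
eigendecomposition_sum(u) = [[1.14+0.12j, -2.29+2.22j, (-2.69+0.99j)], [0.79-0.66j, -0.01+2.88j, (-1.05+2.36j)], [-0.68+0.16j, (0.88-1.73j), (1.35-1.11j)]] + [[1.14-0.12j, (-2.29-2.22j), (-2.69-0.99j)],[0.79+0.66j, (-0.01-2.88j), (-1.05-2.36j)],[-0.68-0.16j, (0.88+1.73j), 1.35+1.11j]] + [[0.70-0.00j, (0.57-0j), 1.85+0.00j],[-0.28+0.00j, -0.22+0.00j, -0.73-0.00j],[(0.54-0j), (0.43-0j), 1.41+0.00j]]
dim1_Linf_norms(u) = [4.02, 2.83, 4.1]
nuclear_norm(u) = 11.18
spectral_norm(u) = 7.99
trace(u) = 6.83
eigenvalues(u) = [(2.47+1.89j), (2.47-1.89j), (1.89+0j)]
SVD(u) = [[-0.75, 0.64, 0.18], [-0.34, -0.60, 0.72], [0.57, 0.48, 0.67]] @ diag([7.993785592868207, 2.0994002825530607, 1.090463364294652]) @ [[-0.39, 0.54, 0.74], [0.35, -0.66, 0.67], [0.85, 0.52, 0.07]]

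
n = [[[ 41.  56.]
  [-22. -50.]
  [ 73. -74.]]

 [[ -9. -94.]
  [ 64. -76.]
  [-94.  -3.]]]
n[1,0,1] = -94.0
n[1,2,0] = -94.0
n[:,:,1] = [[56.0, -50.0, -74.0], [-94.0, -76.0, -3.0]]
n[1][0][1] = -94.0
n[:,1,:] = [[-22.0, -50.0], [64.0, -76.0]]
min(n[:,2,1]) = -74.0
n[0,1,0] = -22.0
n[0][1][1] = -50.0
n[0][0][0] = 41.0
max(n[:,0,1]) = 56.0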